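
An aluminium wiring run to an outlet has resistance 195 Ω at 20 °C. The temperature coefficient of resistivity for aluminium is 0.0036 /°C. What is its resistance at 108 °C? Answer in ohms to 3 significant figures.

ΔT = 108 − 20 = 88 °C
R = R₀(1 + αΔT) = 195 × (1 + 0.0036×88) = 195 × 1.317 = 257 Ω

257 Ω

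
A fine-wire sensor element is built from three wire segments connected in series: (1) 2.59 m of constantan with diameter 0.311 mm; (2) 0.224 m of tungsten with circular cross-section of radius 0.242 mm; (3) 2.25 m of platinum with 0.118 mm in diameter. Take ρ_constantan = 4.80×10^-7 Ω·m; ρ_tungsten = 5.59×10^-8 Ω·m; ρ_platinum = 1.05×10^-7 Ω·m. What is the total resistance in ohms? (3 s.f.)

38.0 Ω

Seg 1: A = π(d/2)² = π(1.5550e-04 m)² = 7.596e-08 m²
R_1 = (4.80×10^-7)(2.59)/(7.596e-08) = 16.37 Ω
Seg 2: A = πr² = π(2.4200e-04 m)² = 1.840e-07 m²
R_2 = (5.59×10^-8)(0.224)/(1.840e-07) = 0.06806 Ω
Seg 3: A = π(d/2)² = π(5.9000e-05 m)² = 1.094e-08 m²
R_3 = (1.05×10^-7)(2.25)/(1.094e-08) = 21.6 Ω
R_total = R_1 + R_2 + R_3 = 38.0 Ω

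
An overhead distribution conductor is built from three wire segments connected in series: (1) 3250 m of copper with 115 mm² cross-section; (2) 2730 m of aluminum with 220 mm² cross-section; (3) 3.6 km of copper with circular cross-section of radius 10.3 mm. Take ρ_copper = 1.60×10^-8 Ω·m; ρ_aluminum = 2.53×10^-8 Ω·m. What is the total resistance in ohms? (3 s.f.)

0.939 Ω

Seg 1: A = 115 mm² = 1.150e-04 m²
R_1 = (1.60×10^-8)(3250)/(1.150e-04) = 0.4522 Ω
Seg 2: A = 220 mm² = 2.200e-04 m²
R_2 = (2.53×10^-8)(2730)/(2.200e-04) = 0.314 Ω
Seg 3: A = πr² = π(1.0300e-02 m)² = 3.333e-04 m²
R_3 = (1.60×10^-8)(3600)/(3.333e-04) = 0.1728 Ω
R_total = R_1 + R_2 + R_3 = 0.939 Ω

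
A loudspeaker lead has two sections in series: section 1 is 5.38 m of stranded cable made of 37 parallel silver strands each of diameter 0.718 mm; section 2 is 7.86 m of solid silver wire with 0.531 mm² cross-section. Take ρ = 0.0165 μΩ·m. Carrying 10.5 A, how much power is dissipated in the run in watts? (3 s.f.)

ρ = 0.0165 μΩ·m = 1.65×10^-8 Ω·m
Section 1: A_strand = π(3.5900e-04)² = 4.049e-07 m²; R₁ = ρL/(N·A_s) = (1.65×10^-8)(5.38)/(37×4.049e-07) = 0.005926 Ω
Section 2: A = 0.531 mm² = 5.310e-07 m²
R₂ = (1.65×10^-8)(7.86)/(5.310e-07) = 0.2442 Ω
R = R₁ + R₂ = 0.2502 Ω
P = I²R = (10.5)² × 0.2502 = 27.6 W

27.6 W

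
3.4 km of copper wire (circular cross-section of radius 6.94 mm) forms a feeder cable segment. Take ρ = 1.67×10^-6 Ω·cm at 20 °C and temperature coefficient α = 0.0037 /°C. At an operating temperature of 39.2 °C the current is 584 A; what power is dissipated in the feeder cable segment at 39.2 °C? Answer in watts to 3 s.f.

ρ = 1.67×10^-6 Ω·cm = 1.67×10^-8 Ω·m
A = πr² = π(6.9400e-03 m)² = 1.513e-04 m²
R₍20₎ = ρL/A = (1.67×10^-8)(3400)/(1.513e-04) = 0.3753 Ω
R₍39.2₎ = R₍20₎(1 + αΔT) = 0.3753 × (1 + 0.0037×19.2) = 0.4019 Ω
P = I²R = (584)² × 0.4019 = 1.37×10^5 W

1.37×10^5 W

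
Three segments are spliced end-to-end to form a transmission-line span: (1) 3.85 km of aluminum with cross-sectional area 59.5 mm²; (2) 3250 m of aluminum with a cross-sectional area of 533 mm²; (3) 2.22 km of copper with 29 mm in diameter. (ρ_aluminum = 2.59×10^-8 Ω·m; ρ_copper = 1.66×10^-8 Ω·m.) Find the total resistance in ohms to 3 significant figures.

Seg 1: A = 59.5 mm² = 5.950e-05 m²
R_1 = (2.59×10^-8)(3850)/(5.950e-05) = 1.676 Ω
Seg 2: A = 533 mm² = 5.330e-04 m²
R_2 = (2.59×10^-8)(3250)/(5.330e-04) = 0.1579 Ω
Seg 3: A = π(d/2)² = π(1.4500e-02 m)² = 6.605e-04 m²
R_3 = (1.66×10^-8)(2220)/(6.605e-04) = 0.05579 Ω
R_total = R_1 + R_2 + R_3 = 1.89 Ω

1.89 Ω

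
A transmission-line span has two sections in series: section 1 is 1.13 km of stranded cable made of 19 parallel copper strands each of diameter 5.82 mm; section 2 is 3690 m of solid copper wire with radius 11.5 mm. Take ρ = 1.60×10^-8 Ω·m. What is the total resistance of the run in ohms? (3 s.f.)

0.178 Ω

Section 1: A_strand = π(2.9100e-03)² = 2.660e-05 m²; R₁ = ρL/(N·A_s) = (1.60×10^-8)(1130)/(19×2.660e-05) = 0.03577 Ω
Section 2: A = πr² = π(1.1500e-02 m)² = 4.155e-04 m²
R₂ = (1.60×10^-8)(3690)/(4.155e-04) = 0.1421 Ω
R = R₁ + R₂ = 0.178 Ω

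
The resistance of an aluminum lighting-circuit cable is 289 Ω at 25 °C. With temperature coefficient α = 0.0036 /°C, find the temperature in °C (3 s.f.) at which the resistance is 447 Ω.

R = R₀(1 + α(T − T₀)) ⇒ T = T₀ + (R/R₀ − 1)/α
T = 25 + (447/289 − 1)/0.0036 = 25 + (0.5467)/0.0036 = 177 °C

177 °C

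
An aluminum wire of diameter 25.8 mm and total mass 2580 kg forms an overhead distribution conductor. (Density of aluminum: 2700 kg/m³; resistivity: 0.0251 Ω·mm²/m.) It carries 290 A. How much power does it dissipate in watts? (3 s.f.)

7380 W

ρ = 0.0251 Ω·mm²/m = 2.51×10^-8 Ω·m
A = π(d/2)² = π(1.2900e-02 m)² = 5.2279e-04 m²
L = m/(density·A) = 2580/(2700×5.2279e-04) = 1828 m
R = ρL/A = (2.51×10^-8)(1828)/(5.2279e-04) = 0.08775 Ω
P = I²R = (290)² × 0.08775 = 7380 W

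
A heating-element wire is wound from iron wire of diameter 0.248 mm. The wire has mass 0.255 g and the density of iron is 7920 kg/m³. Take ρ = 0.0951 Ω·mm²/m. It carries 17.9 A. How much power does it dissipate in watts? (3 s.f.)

420 W

ρ = 0.0951 Ω·mm²/m = 9.51×10^-8 Ω·m
A = π(d/2)² = π(1.2400e-04 m)² = 4.8305e-08 m²
L = m/(density·A) = 2.550×10^-4/(7920×4.8305e-08) = 0.6665 m
R = ρL/A = (9.51×10^-8)(0.6665)/(4.8305e-08) = 1.312 Ω
P = I²R = (17.9)² × 1.312 = 420 W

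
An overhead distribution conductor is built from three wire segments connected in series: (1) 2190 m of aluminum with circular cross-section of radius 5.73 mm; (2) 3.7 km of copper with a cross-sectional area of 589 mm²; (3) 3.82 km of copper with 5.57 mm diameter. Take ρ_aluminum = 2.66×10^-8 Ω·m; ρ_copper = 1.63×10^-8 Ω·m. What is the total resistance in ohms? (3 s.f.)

3.22 Ω

Seg 1: A = πr² = π(5.7300e-03 m)² = 1.031e-04 m²
R_1 = (2.66×10^-8)(2190)/(1.031e-04) = 0.5648 Ω
Seg 2: A = 589 mm² = 5.890e-04 m²
R_2 = (1.63×10^-8)(3700)/(5.890e-04) = 0.1024 Ω
Seg 3: A = π(d/2)² = π(2.7850e-03 m)² = 2.437e-05 m²
R_3 = (1.63×10^-8)(3820)/(2.437e-05) = 2.555 Ω
R_total = R_1 + R_2 + R_3 = 3.22 Ω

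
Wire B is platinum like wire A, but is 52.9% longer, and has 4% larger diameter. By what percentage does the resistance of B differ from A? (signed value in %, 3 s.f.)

R ∝ L/d², so R_B/R_A = (1 + 52.9/100) × (1 + 4/100)⁻²
= 1.529 × 0.9246 = 1.414
(R_B − R_A)/R_A = 1.414 − 1 = 41.4%

41.4%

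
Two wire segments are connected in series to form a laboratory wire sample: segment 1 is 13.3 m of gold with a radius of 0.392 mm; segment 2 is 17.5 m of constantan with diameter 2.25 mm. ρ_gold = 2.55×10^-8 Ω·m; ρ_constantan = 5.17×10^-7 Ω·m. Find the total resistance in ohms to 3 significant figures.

Segment 1: A = πr² = π(3.9200e-04 m)² = 4.827e-07 m²
R₁ = ρL/A = (2.55×10^-8)(13.3)/(4.827e-07) = 0.7025 Ω
Segment 2: A = π(d/2)² = π(1.1250e-03 m)² = 3.976e-06 m²
R₂ = (5.17×10^-7)(17.5)/(3.976e-06) = 2.275 Ω
R = R₁ + R₂ = 2.98 Ω

2.98 Ω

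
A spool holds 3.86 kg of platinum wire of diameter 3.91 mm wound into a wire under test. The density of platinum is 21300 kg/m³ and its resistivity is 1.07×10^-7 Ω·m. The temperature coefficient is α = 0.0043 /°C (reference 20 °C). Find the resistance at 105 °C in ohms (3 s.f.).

0.184 Ω

A = π(d/2)² = π(1.9550e-03 m)² = 1.2007e-05 m²
L = m/(density·A) = 3.86/(21300×1.2007e-05) = 15.09 m
R = ρL/A = (1.07×10^-7)(15.09)/(1.2007e-05) = 0.1345 Ω
R(105 °C) = 0.1345 × (1 + 0.0043×85) = 0.184 Ω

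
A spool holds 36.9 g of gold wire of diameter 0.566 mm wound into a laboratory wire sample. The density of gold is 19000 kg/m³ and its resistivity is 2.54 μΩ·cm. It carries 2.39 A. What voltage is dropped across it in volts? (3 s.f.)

1.86 V

ρ = 2.54 μΩ·cm = 2.54×10^-8 Ω·m
A = π(d/2)² = π(2.8300e-04 m)² = 2.5161e-07 m²
L = m/(density·A) = 0.0369/(19000×2.5161e-07) = 7.719 m
R = ρL/A = (2.54×10^-8)(7.719)/(2.5161e-07) = 0.7792 Ω
V = IR = 2.39 × 0.7792 = 1.86 V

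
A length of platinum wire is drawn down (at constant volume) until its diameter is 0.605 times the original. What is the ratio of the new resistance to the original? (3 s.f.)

Volume constant ⇒ L' = L/r² with r = 0.605. R' = ρL'/A' = ρ(L/r²)/(πr²d₀²/4) = R/r⁴.
Factor = 7.46

7.46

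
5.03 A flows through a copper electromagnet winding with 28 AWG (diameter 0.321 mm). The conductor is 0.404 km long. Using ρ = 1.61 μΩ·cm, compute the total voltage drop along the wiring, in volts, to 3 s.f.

ρ = 1.61 μΩ·cm = 1.61×10^-8 Ω·m
A = π(0.321/2 mm)² = π(1.6050e-04 m)² = 8.093e-08 m²
R = ρL/A = (1.61×10^-8)(404)/(8.093e-08) = 80.37 Ω
V = IR = 5.03 × 80.37 = 404 V

404 V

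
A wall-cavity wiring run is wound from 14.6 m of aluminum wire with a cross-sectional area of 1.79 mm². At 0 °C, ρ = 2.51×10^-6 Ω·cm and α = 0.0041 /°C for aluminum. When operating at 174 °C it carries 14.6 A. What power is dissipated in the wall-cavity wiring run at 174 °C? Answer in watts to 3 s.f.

ρ = 2.51×10^-6 Ω·cm = 2.51×10^-8 Ω·m
A = 1.79 mm² = 1.790e-06 m²
R₍0₎ = ρL/A = (2.51×10^-8)(14.6)/(1.790e-06) = 0.2047 Ω
R₍174₎ = R₍0₎(1 + αΔT) = 0.2047 × (1 + 0.0041×174) = 0.3508 Ω
P = I²R = (14.6)² × 0.3508 = 74.8 W

74.8 W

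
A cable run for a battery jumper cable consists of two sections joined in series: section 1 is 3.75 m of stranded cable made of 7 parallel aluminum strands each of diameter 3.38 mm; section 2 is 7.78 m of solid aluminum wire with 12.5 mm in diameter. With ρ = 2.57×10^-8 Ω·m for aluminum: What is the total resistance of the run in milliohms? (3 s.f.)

Section 1: A_strand = π(1.6900e-03)² = 8.973e-06 m²; R₁ = ρL/(N·A_s) = (2.57×10^-8)(3.75)/(7×8.973e-06) = 0.001534 Ω
Section 2: A = π(d/2)² = π(6.2500e-03 m)² = 1.227e-04 m²
R₂ = (2.57×10^-8)(7.78)/(1.227e-04) = 0.001629 Ω
R = R₁ + R₂ = 3.16 mΩ

3.16 mΩ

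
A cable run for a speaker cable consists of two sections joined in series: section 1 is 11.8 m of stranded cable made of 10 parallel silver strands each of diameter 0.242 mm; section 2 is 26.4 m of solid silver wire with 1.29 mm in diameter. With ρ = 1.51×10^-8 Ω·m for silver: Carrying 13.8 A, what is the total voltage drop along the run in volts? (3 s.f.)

9.55 V

Section 1: A_strand = π(1.2100e-04)² = 4.600e-08 m²; R₁ = ρL/(N·A_s) = (1.51×10^-8)(11.8)/(10×4.600e-08) = 0.3874 Ω
Section 2: A = π(d/2)² = π(6.4500e-04 m)² = 1.307e-06 m²
R₂ = (1.51×10^-8)(26.4)/(1.307e-06) = 0.305 Ω
R = R₁ + R₂ = 0.6924 Ω
V = IR = 13.8 × 0.6924 = 9.55 V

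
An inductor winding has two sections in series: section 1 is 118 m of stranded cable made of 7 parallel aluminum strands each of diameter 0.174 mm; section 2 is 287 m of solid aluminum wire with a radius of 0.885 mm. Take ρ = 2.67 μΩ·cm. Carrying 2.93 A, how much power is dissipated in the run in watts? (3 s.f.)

ρ = 2.67 μΩ·cm = 2.67×10^-8 Ω·m
Section 1: A_strand = π(8.7000e-05)² = 2.378e-08 m²; R₁ = ρL/(N·A_s) = (2.67×10^-8)(118)/(7×2.378e-08) = 18.93 Ω
Section 2: A = πr² = π(8.8500e-04 m)² = 2.461e-06 m²
R₂ = (2.67×10^-8)(287)/(2.461e-06) = 3.114 Ω
R = R₁ + R₂ = 22.04 Ω
P = I²R = (2.93)² × 22.04 = 189 W

189 W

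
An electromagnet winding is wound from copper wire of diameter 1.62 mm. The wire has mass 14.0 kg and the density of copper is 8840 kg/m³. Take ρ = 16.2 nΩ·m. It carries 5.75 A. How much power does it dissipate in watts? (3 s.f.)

200 W

ρ = 16.2 nΩ·m = 1.62×10^-8 Ω·m
A = π(d/2)² = π(8.1000e-04 m)² = 2.0612e-06 m²
L = m/(density·A) = 14/(8840×2.0612e-06) = 768.3 m
R = ρL/A = (1.62×10^-8)(768.3)/(2.0612e-06) = 6.039 Ω
P = I²R = (5.75)² × 6.039 = 200 W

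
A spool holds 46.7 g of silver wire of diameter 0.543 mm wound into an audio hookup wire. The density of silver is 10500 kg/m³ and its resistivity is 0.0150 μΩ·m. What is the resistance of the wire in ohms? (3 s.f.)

1.24 Ω

ρ = 0.0150 μΩ·m = 1.50×10^-8 Ω·m
A = π(d/2)² = π(2.7150e-04 m)² = 2.3157e-07 m²
L = m/(density·A) = 0.0467/(10500×2.3157e-07) = 19.21 m
R = ρL/A = (1.50×10^-8)(19.21)/(2.3157e-07) = 1.24 Ω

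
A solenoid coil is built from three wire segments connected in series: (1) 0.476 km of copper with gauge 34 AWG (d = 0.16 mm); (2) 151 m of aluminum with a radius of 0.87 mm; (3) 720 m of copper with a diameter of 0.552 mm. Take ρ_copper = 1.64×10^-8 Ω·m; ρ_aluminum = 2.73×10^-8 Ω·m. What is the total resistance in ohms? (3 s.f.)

Seg 1: A = π(0.16/2 mm)² = π(8.0000e-05 m)² = 2.011e-08 m²
R_1 = (1.64×10^-8)(476)/(2.011e-08) = 388.3 Ω
Seg 2: A = πr² = π(8.7000e-04 m)² = 2.378e-06 m²
R_2 = (2.73×10^-8)(151)/(2.378e-06) = 1.734 Ω
Seg 3: A = π(d/2)² = π(2.7600e-04 m)² = 2.393e-07 m²
R_3 = (1.64×10^-8)(720)/(2.393e-07) = 49.34 Ω
R_total = R_1 + R_2 + R_3 = 439 Ω

439 Ω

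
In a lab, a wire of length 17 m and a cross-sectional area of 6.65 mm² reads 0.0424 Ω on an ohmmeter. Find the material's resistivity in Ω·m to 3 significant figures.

A = 6.65 mm² = 6.650e-06 m²
ρ = RA/L = (0.0424)(6.650e-06)/(17) = 1.66×10^-8 Ω·m

1.66×10^-8 Ω·m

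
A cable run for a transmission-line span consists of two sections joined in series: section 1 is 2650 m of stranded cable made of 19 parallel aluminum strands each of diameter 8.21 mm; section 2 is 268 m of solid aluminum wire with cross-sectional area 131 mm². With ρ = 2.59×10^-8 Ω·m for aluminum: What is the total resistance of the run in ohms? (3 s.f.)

0.121 Ω

Section 1: A_strand = π(4.1050e-03)² = 5.294e-05 m²; R₁ = ρL/(N·A_s) = (2.59×10^-8)(2650)/(19×5.294e-05) = 0.06824 Ω
Section 2: A = 131 mm² = 1.310e-04 m²
R₂ = (2.59×10^-8)(268)/(1.310e-04) = 0.05299 Ω
R = R₁ + R₂ = 0.121 Ω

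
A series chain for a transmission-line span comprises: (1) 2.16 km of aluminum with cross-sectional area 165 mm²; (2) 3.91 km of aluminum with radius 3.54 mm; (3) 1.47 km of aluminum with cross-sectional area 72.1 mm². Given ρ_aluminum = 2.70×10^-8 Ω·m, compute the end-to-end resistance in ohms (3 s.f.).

Seg 1: A = 165 mm² = 1.650e-04 m²
R_1 = (2.70×10^-8)(2160)/(1.650e-04) = 0.3535 Ω
Seg 2: A = πr² = π(3.5400e-03 m)² = 3.937e-05 m²
R_2 = (2.70×10^-8)(3910)/(3.937e-05) = 2.682 Ω
Seg 3: A = 72.1 mm² = 7.210e-05 m²
R_3 = (2.70×10^-8)(1470)/(7.210e-05) = 0.5505 Ω
R_total = R_1 + R_2 + R_3 = 3.59 Ω

3.59 Ω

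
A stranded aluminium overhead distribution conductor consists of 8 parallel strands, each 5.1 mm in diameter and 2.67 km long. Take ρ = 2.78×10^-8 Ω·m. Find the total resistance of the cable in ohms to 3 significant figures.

A_strand = π(2.5500e-03 m)² = 2.043e-05 m²
R_strand = ρL/A = (2.78×10^-8)(2670)/(2.043e-05) = 3.634 Ω
R_total = R_strand/N = 3.634/8 = 0.454 Ω

0.454 Ω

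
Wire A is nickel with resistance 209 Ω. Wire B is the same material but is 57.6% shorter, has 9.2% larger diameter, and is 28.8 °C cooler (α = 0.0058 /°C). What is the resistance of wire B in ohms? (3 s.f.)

R ∝ ρL/d² with ρ ∝ (1+αΔT), so R_B/R_A = (1 − 57.6/100) × (1 + 9.2/100)⁻² × (1 − 0.0058×28.8)
= 0.424 × 0.8386 × 0.833 = 0.2962
R_B = 0.2962 × 209 = 61.9 Ω

61.9 Ω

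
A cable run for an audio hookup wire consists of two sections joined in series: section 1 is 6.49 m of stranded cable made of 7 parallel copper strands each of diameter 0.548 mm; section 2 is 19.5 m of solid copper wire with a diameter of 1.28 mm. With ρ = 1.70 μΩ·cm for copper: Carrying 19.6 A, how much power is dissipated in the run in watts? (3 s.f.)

ρ = 1.70 μΩ·cm = 1.70×10^-8 Ω·m
Section 1: A_strand = π(2.7400e-04)² = 2.359e-07 m²; R₁ = ρL/(N·A_s) = (1.70×10^-8)(6.49)/(7×2.359e-07) = 0.06683 Ω
Section 2: A = π(d/2)² = π(6.4000e-04 m)² = 1.287e-06 m²
R₂ = (1.70×10^-8)(19.5)/(1.287e-06) = 0.2576 Ω
R = R₁ + R₂ = 0.3244 Ω
P = I²R = (19.6)² × 0.3244 = 125 W

125 W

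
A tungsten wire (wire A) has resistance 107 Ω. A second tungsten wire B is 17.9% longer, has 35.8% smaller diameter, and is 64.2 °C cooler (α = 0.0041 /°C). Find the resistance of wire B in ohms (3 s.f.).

R ∝ ρL/d² with ρ ∝ (1+αΔT), so R_B/R_A = (1 + 17.9/100) × (1 − 35.8/100)⁻² × (1 − 0.0041×64.2)
= 1.179 × 2.426 × 0.7368 = 2.108
R_B = 2.108 × 107 = 226 Ω

226 Ω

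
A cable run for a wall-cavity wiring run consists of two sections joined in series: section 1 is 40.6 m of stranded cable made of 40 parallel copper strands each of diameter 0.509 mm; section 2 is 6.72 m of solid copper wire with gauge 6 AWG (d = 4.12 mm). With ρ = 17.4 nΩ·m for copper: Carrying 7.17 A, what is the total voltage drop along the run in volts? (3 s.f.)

0.685 V

ρ = 17.4 nΩ·m = 1.74×10^-8 Ω·m
Section 1: A_strand = π(2.5450e-04)² = 2.035e-07 m²; R₁ = ρL/(N·A_s) = (1.74×10^-8)(40.6)/(40×2.035e-07) = 0.08679 Ω
Section 2: A = π(4.12/2 mm)² = π(2.0600e-03 m)² = 1.333e-05 m²
R₂ = (1.74×10^-8)(6.72)/(1.333e-05) = 0.008771 Ω
R = R₁ + R₂ = 0.09556 Ω
V = IR = 7.17 × 0.09556 = 0.685 V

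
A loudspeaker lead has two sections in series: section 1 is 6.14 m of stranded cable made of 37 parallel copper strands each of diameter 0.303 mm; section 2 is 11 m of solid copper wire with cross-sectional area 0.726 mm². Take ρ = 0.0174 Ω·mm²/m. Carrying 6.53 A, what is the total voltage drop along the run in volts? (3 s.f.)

1.98 V

ρ = 0.0174 Ω·mm²/m = 1.74×10^-8 Ω·m
Section 1: A_strand = π(1.5150e-04)² = 7.211e-08 m²; R₁ = ρL/(N·A_s) = (1.74×10^-8)(6.14)/(37×7.211e-08) = 0.04004 Ω
Section 2: A = 0.726 mm² = 7.260e-07 m²
R₂ = (1.74×10^-8)(11)/(7.260e-07) = 0.2636 Ω
R = R₁ + R₂ = 0.3037 Ω
V = IR = 6.53 × 0.3037 = 1.98 V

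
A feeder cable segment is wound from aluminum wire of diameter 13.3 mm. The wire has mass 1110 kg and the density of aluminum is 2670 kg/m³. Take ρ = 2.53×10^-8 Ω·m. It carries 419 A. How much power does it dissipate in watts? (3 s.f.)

95700 W

A = π(d/2)² = π(6.6500e-03 m)² = 1.3893e-04 m²
L = m/(density·A) = 1110/(2670×1.3893e-04) = 2992 m
R = ρL/A = (2.53×10^-8)(2992)/(1.3893e-04) = 0.5449 Ω
P = I²R = (419)² × 0.5449 = 95700 W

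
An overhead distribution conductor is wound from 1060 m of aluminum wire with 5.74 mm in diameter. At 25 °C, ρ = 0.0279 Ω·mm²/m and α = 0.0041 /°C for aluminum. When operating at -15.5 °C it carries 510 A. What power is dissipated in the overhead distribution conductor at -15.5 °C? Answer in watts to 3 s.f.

2.48×10^5 W

ρ = 0.0279 Ω·mm²/m = 2.79×10^-8 Ω·m
A = π(d/2)² = π(2.8700e-03 m)² = 2.588e-05 m²
R₍25₎ = ρL/A = (2.79×10^-8)(1060)/(2.588e-05) = 1.143 Ω
R₍-15.5₎ = R₍25₎(1 + αΔT) = 1.143 × (1 + 0.0041×-40.5) = 0.9531 Ω
P = I²R = (510)² × 0.9531 = 2.48×10^5 W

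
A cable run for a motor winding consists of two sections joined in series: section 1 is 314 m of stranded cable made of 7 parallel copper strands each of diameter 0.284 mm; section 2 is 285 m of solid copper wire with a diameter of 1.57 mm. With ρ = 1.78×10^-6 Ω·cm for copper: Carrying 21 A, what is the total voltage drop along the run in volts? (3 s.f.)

320 V

ρ = 1.78×10^-6 Ω·cm = 1.78×10^-8 Ω·m
Section 1: A_strand = π(1.4200e-04)² = 6.335e-08 m²; R₁ = ρL/(N·A_s) = (1.78×10^-8)(314)/(7×6.335e-08) = 12.6 Ω
Section 2: A = π(d/2)² = π(7.8500e-04 m)² = 1.936e-06 m²
R₂ = (1.78×10^-8)(285)/(1.936e-06) = 2.62 Ω
R = R₁ + R₂ = 15.22 Ω
V = IR = 21 × 15.22 = 320 V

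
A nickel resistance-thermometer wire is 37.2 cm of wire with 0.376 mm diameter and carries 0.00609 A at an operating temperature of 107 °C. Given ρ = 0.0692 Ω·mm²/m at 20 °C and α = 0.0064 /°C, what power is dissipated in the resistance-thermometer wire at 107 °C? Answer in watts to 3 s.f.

1.34×10^-5 W

ρ = 0.0692 Ω·mm²/m = 6.92×10^-8 Ω·m
A = π(d/2)² = π(1.8800e-04 m)² = 1.110e-07 m²
R₍20₎ = ρL/A = (6.92×10^-8)(0.372)/(1.110e-07) = 0.2318 Ω
R₍107₎ = R₍20₎(1 + αΔT) = 0.2318 × (1 + 0.0064×87) = 0.3609 Ω
P = I²R = (0.00609)² × 0.3609 = 1.34×10^-5 W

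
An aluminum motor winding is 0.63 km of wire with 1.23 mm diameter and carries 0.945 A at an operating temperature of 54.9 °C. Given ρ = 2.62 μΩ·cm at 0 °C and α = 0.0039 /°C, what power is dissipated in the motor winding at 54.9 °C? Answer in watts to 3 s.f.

15.1 W

ρ = 2.62 μΩ·cm = 2.62×10^-8 Ω·m
A = π(d/2)² = π(6.1500e-04 m)² = 1.188e-06 m²
R₍0₎ = ρL/A = (2.62×10^-8)(630)/(1.188e-06) = 13.89 Ω
R₍54.9₎ = R₍0₎(1 + αΔT) = 13.89 × (1 + 0.0039×54.9) = 16.87 Ω
P = I²R = (0.945)² × 16.87 = 15.1 W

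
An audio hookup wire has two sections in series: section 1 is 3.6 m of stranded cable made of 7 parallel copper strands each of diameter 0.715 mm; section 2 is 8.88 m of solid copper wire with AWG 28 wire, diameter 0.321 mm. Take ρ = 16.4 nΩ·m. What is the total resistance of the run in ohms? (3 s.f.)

ρ = 16.4 nΩ·m = 1.64×10^-8 Ω·m
Section 1: A_strand = π(3.5750e-04)² = 4.015e-07 m²; R₁ = ρL/(N·A_s) = (1.64×10^-8)(3.6)/(7×4.015e-07) = 0.02101 Ω
Section 2: A = π(0.321/2 mm)² = π(1.6050e-04 m)² = 8.093e-08 m²
R₂ = (1.64×10^-8)(8.88)/(8.093e-08) = 1.8 Ω
R = R₁ + R₂ = 1.82 Ω

1.82 Ω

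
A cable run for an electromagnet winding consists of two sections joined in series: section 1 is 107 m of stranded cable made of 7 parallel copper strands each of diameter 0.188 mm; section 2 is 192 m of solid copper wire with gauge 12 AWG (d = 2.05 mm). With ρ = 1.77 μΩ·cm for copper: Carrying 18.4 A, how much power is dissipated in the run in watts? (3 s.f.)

3650 W

ρ = 1.77 μΩ·cm = 1.77×10^-8 Ω·m
Section 1: A_strand = π(9.4000e-05)² = 2.776e-08 m²; R₁ = ρL/(N·A_s) = (1.77×10^-8)(107)/(7×2.776e-08) = 9.747 Ω
Section 2: A = π(2.05/2 mm)² = π(1.0250e-03 m)² = 3.301e-06 m²
R₂ = (1.77×10^-8)(192)/(3.301e-06) = 1.03 Ω
R = R₁ + R₂ = 10.78 Ω
P = I²R = (18.4)² × 10.78 = 3650 W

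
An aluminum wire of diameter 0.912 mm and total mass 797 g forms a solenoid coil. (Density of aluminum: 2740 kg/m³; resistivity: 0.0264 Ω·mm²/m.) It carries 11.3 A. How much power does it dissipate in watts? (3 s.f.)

ρ = 0.0264 Ω·mm²/m = 2.64×10^-8 Ω·m
A = π(d/2)² = π(4.5600e-04 m)² = 6.5325e-07 m²
L = m/(density·A) = 0.797/(2740×6.5325e-07) = 445.3 m
R = ρL/A = (2.64×10^-8)(445.3)/(6.5325e-07) = 18 Ω
P = I²R = (11.3)² × 18 = 2300 W

2300 W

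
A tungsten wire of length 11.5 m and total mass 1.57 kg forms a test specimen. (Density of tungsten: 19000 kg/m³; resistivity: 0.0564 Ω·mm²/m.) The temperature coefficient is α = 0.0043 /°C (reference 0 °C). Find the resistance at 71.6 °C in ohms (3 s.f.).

0.118 Ω

ρ = 0.0564 Ω·mm²/m = 5.64×10^-8 Ω·m
A = m/(density·L) = 1.57/(19000×11.5) = 7.1854e-06 m²
R = ρL/A = (5.64×10^-8)(11.5)/(7.1854e-06) = 0.09027 Ω
R(71.6 °C) = 0.09027 × (1 + 0.0043×71.6) = 0.118 Ω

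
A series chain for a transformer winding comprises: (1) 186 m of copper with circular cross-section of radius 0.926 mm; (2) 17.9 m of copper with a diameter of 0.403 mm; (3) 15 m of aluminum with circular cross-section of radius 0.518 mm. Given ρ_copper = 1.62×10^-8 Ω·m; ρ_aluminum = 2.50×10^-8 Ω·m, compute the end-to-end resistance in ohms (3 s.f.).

Seg 1: A = πr² = π(9.2600e-04 m)² = 2.694e-06 m²
R_1 = (1.62×10^-8)(186)/(2.694e-06) = 1.119 Ω
Seg 2: A = π(d/2)² = π(2.0150e-04 m)² = 1.276e-07 m²
R_2 = (1.62×10^-8)(17.9)/(1.276e-07) = 2.273 Ω
Seg 3: A = πr² = π(5.1800e-04 m)² = 8.430e-07 m²
R_3 = (2.50×10^-8)(15)/(8.430e-07) = 0.4449 Ω
R_total = R_1 + R_2 + R_3 = 3.84 Ω

3.84 Ω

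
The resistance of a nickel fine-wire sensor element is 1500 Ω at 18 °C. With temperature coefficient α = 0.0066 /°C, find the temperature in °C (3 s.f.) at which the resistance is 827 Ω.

R = R₀(1 + α(T − T₀)) ⇒ T = T₀ + (R/R₀ − 1)/α
T = 18 + (827/1500 − 1)/0.0066 = 18 + (-0.4487)/0.0066 = -50.0 °C

-50.0 °C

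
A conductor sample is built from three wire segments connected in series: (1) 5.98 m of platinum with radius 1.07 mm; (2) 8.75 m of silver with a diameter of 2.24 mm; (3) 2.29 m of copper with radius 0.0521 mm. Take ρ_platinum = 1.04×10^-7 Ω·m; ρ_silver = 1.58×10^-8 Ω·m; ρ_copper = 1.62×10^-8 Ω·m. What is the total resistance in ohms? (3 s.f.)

Seg 1: A = πr² = π(1.0700e-03 m)² = 3.597e-06 m²
R_1 = (1.04×10^-7)(5.98)/(3.597e-06) = 0.1729 Ω
Seg 2: A = π(d/2)² = π(1.1200e-03 m)² = 3.941e-06 m²
R_2 = (1.58×10^-8)(8.75)/(3.941e-06) = 0.03508 Ω
Seg 3: A = πr² = π(5.2100e-05 m)² = 8.528e-09 m²
R_3 = (1.62×10^-8)(2.29)/(8.528e-09) = 4.35 Ω
R_total = R_1 + R_2 + R_3 = 4.56 Ω

4.56 Ω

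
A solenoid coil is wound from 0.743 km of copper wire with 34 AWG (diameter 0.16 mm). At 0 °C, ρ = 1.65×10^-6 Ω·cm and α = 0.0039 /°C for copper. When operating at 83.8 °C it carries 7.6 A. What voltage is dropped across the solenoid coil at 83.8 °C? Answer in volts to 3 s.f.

ρ = 1.65×10^-6 Ω·cm = 1.65×10^-8 Ω·m
A = π(0.16/2 mm)² = π(8.0000e-05 m)² = 2.011e-08 m²
R₍0₎ = ρL/A = (1.65×10^-8)(743)/(2.011e-08) = 609.7 Ω
R₍83.8₎ = R₍0₎(1 + αΔT) = 609.7 × (1 + 0.0039×83.8) = 809 Ω
V = IR = 7.6 × 809 = 6150 V

6150 V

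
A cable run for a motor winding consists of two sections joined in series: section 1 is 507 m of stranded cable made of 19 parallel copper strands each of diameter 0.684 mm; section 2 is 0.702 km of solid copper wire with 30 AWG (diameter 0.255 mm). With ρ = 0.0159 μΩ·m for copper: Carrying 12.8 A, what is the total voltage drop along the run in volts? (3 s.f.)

2810 V

ρ = 0.0159 μΩ·m = 1.59×10^-8 Ω·m
Section 1: A_strand = π(3.4200e-04)² = 3.675e-07 m²; R₁ = ρL/(N·A_s) = (1.59×10^-8)(507)/(19×3.675e-07) = 1.155 Ω
Section 2: A = π(0.255/2 mm)² = π(1.2750e-04 m)² = 5.107e-08 m²
R₂ = (1.59×10^-8)(702)/(5.107e-08) = 218.6 Ω
R = R₁ + R₂ = 219.7 Ω
V = IR = 12.8 × 219.7 = 2810 V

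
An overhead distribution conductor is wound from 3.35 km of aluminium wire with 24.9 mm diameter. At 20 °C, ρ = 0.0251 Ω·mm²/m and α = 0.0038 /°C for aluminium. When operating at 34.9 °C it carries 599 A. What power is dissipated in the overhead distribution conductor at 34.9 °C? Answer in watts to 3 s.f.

ρ = 0.0251 Ω·mm²/m = 2.51×10^-8 Ω·m
A = π(d/2)² = π(1.2450e-02 m)² = 4.870e-04 m²
R₍20₎ = ρL/A = (2.51×10^-8)(3350)/(4.870e-04) = 0.1727 Ω
R₍34.9₎ = R₍20₎(1 + αΔT) = 0.1727 × (1 + 0.0038×14.9) = 0.1825 Ω
P = I²R = (599)² × 0.1825 = 65500 W

65500 W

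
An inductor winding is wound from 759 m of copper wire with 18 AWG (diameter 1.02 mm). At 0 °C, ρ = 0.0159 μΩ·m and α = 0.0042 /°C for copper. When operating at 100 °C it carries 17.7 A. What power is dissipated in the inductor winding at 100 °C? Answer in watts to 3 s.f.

6570 W

ρ = 0.0159 μΩ·m = 1.59×10^-8 Ω·m
A = π(1.02/2 mm)² = π(5.1000e-04 m)² = 8.171e-07 m²
R₍0₎ = ρL/A = (1.59×10^-8)(759)/(8.171e-07) = 14.77 Ω
R₍100₎ = R₍0₎(1 + αΔT) = 14.77 × (1 + 0.0042×100) = 20.97 Ω
P = I²R = (17.7)² × 20.97 = 6570 W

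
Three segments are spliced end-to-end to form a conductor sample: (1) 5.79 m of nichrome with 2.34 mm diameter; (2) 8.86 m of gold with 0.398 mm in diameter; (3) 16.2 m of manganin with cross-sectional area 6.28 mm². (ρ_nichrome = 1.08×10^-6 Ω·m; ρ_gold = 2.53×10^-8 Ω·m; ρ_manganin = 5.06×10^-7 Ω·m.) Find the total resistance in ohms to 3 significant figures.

Seg 1: A = π(d/2)² = π(1.1700e-03 m)² = 4.301e-06 m²
R_1 = (1.08×10^-6)(5.79)/(4.301e-06) = 1.454 Ω
Seg 2: A = π(d/2)² = π(1.9900e-04 m)² = 1.244e-07 m²
R_2 = (2.53×10^-8)(8.86)/(1.244e-07) = 1.802 Ω
Seg 3: A = 6.28 mm² = 6.280e-06 m²
R_3 = (5.06×10^-7)(16.2)/(6.280e-06) = 1.305 Ω
R_total = R_1 + R_2 + R_3 = 4.56 Ω

4.56 Ω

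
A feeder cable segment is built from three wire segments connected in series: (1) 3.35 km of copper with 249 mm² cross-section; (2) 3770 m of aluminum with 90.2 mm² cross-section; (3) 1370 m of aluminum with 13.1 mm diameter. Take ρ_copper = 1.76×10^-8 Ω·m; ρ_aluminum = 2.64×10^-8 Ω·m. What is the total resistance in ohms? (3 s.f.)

1.61 Ω

Seg 1: A = 249 mm² = 2.490e-04 m²
R_1 = (1.76×10^-8)(3350)/(2.490e-04) = 0.2368 Ω
Seg 2: A = 90.2 mm² = 9.020e-05 m²
R_2 = (2.64×10^-8)(3770)/(9.020e-05) = 1.103 Ω
Seg 3: A = π(d/2)² = π(6.5500e-03 m)² = 1.348e-04 m²
R_3 = (2.64×10^-8)(1370)/(1.348e-04) = 0.2683 Ω
R_total = R_1 + R_2 + R_3 = 1.61 Ω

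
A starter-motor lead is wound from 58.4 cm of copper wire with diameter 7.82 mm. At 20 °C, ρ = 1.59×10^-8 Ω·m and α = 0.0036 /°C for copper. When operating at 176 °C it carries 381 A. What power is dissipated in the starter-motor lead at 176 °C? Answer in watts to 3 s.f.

43.8 W

A = π(d/2)² = π(3.9100e-03 m)² = 4.803e-05 m²
R₍20₎ = ρL/A = (1.59×10^-8)(0.584)/(4.803e-05) = 1.933×10^-4 Ω
R₍176₎ = R₍20₎(1 + αΔT) = 1.933×10^-4 × (1 + 0.0036×156) = 3.019×10^-4 Ω
P = I²R = (381)² × 3.019×10^-4 = 43.8 W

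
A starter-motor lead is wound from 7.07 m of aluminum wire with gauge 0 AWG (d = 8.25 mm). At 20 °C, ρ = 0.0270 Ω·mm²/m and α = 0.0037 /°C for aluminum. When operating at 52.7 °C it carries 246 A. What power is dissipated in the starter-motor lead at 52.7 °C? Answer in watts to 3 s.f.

ρ = 0.0270 Ω·mm²/m = 2.70×10^-8 Ω·m
A = π(8.25/2 mm)² = π(4.1250e-03 m)² = 5.346e-05 m²
R₍20₎ = ρL/A = (2.70×10^-8)(7.07)/(5.346e-05) = 0.003571 Ω
R₍52.7₎ = R₍20₎(1 + αΔT) = 0.003571 × (1 + 0.0037×32.7) = 0.004003 Ω
P = I²R = (246)² × 0.004003 = 242 W

242 W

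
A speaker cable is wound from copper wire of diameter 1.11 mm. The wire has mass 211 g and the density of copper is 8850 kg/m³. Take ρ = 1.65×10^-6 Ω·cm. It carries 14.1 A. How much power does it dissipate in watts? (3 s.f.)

ρ = 1.65×10^-6 Ω·cm = 1.65×10^-8 Ω·m
A = π(d/2)² = π(5.5500e-04 m)² = 9.6769e-07 m²
L = m/(density·A) = 0.211/(8850×9.6769e-07) = 24.64 m
R = ρL/A = (1.65×10^-8)(24.64)/(9.6769e-07) = 0.4201 Ω
P = I²R = (14.1)² × 0.4201 = 83.5 W

83.5 W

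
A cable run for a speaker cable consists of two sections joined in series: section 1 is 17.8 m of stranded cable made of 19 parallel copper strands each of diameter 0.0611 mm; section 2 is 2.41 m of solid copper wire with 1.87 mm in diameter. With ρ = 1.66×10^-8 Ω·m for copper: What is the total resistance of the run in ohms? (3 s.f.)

5.32 Ω

Section 1: A_strand = π(3.0550e-05)² = 2.932e-09 m²; R₁ = ρL/(N·A_s) = (1.66×10^-8)(17.8)/(19×2.932e-09) = 5.304 Ω
Section 2: A = π(d/2)² = π(9.3500e-04 m)² = 2.746e-06 m²
R₂ = (1.66×10^-8)(2.41)/(2.746e-06) = 0.01457 Ω
R = R₁ + R₂ = 5.32 Ω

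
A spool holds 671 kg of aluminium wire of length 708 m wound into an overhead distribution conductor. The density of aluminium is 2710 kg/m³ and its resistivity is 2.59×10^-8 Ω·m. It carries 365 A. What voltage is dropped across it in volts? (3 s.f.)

A = m/(density·L) = 671/(2710×708) = 3.4972e-04 m²
R = ρL/A = (2.59×10^-8)(708)/(3.4972e-04) = 0.05243 Ω
V = IR = 365 × 0.05243 = 19.1 V

19.1 V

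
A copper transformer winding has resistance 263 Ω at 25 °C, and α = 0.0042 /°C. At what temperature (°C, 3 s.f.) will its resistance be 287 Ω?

46.7 °C

R = R₀(1 + α(T − T₀)) ⇒ T = T₀ + (R/R₀ − 1)/α
T = 25 + (287/263 − 1)/0.0042 = 25 + (0.09125)/0.0042 = 46.7 °C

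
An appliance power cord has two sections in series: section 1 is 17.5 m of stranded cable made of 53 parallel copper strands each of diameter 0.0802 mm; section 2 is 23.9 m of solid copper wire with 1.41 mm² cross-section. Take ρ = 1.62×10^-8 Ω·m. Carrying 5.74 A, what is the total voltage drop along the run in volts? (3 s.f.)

Section 1: A_strand = π(4.0100e-05)² = 5.052e-09 m²; R₁ = ρL/(N·A_s) = (1.62×10^-8)(17.5)/(53×5.052e-09) = 1.059 Ω
Section 2: A = 1.41 mm² = 1.410e-06 m²
R₂ = (1.62×10^-8)(23.9)/(1.410e-06) = 0.2746 Ω
R = R₁ + R₂ = 1.333 Ω
V = IR = 5.74 × 1.333 = 7.65 V

7.65 V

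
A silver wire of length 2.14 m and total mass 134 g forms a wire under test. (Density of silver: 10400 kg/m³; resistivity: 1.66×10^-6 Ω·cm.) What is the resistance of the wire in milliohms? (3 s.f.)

ρ = 1.66×10^-6 Ω·cm = 1.66×10^-8 Ω·m
A = m/(density·L) = 0.134/(10400×2.14) = 6.0208e-06 m²
R = ρL/A = (1.66×10^-8)(2.14)/(6.0208e-06) = 5.90 mΩ

5.90 mΩ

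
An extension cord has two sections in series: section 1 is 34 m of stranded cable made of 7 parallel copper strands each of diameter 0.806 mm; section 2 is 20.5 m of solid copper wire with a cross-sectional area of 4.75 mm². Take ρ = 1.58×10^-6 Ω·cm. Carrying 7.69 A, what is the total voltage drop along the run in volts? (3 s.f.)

ρ = 1.58×10^-6 Ω·cm = 1.58×10^-8 Ω·m
Section 1: A_strand = π(4.0300e-04)² = 5.102e-07 m²; R₁ = ρL/(N·A_s) = (1.58×10^-8)(34)/(7×5.102e-07) = 0.1504 Ω
Section 2: A = 4.75 mm² = 4.750e-06 m²
R₂ = (1.58×10^-8)(20.5)/(4.750e-06) = 0.06819 Ω
R = R₁ + R₂ = 0.2186 Ω
V = IR = 7.69 × 0.2186 = 1.68 V

1.68 V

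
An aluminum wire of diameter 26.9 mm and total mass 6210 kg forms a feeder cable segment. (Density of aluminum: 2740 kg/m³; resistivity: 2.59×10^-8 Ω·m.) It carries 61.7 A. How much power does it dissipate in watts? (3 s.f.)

A = π(d/2)² = π(1.3450e-02 m)² = 5.6832e-04 m²
L = m/(density·A) = 6210/(2740×5.6832e-04) = 3988 m
R = ρL/A = (2.59×10^-8)(3988)/(5.6832e-04) = 0.1817 Ω
P = I²R = (61.7)² × 0.1817 = 692 W

692 W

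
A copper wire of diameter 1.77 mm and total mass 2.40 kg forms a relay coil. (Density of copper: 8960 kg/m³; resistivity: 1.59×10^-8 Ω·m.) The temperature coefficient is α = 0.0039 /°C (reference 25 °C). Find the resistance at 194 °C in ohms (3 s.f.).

A = π(d/2)² = π(8.8500e-04 m)² = 2.4606e-06 m²
L = m/(density·A) = 2.4/(8960×2.4606e-06) = 108.9 m
R = ρL/A = (1.59×10^-8)(108.9)/(2.4606e-06) = 0.7034 Ω
R(194 °C) = 0.7034 × (1 + 0.0039×169) = 1.17 Ω

1.17 Ω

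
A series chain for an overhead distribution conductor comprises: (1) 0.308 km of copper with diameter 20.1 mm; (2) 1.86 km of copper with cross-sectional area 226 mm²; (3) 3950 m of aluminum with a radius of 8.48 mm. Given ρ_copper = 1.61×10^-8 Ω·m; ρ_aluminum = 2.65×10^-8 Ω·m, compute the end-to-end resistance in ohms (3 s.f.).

0.611 Ω

Seg 1: A = π(d/2)² = π(1.0050e-02 m)² = 3.173e-04 m²
R_1 = (1.61×10^-8)(308)/(3.173e-04) = 0.01563 Ω
Seg 2: A = 226 mm² = 2.260e-04 m²
R_2 = (1.61×10^-8)(1860)/(2.260e-04) = 0.1325 Ω
Seg 3: A = πr² = π(8.4800e-03 m)² = 2.259e-04 m²
R_3 = (2.65×10^-8)(3950)/(2.259e-04) = 0.4633 Ω
R_total = R_1 + R_2 + R_3 = 0.611 Ω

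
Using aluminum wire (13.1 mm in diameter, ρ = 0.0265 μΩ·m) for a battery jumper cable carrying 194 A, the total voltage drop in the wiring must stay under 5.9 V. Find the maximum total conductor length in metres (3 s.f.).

ρ = 0.0265 μΩ·m = 2.65×10^-8 Ω·m
A = π(d/2)² = π(6.5500e-03 m)² = 1.348e-04 m²
L_max = V_max·A/(1·ρI) = (5.9)(1.348e-04)/(2.65×10^-8×194) = 155 m

155 m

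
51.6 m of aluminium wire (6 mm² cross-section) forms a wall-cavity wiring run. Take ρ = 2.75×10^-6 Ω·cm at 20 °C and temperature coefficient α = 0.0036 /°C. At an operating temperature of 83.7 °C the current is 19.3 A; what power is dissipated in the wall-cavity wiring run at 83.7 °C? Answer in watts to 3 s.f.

ρ = 2.75×10^-6 Ω·cm = 2.75×10^-8 Ω·m
A = 6 mm² = 6.000e-06 m²
R₍20₎ = ρL/A = (2.75×10^-8)(51.6)/(6.000e-06) = 0.2365 Ω
R₍83.7₎ = R₍20₎(1 + αΔT) = 0.2365 × (1 + 0.0036×63.7) = 0.2907 Ω
P = I²R = (19.3)² × 0.2907 = 108 W

108 W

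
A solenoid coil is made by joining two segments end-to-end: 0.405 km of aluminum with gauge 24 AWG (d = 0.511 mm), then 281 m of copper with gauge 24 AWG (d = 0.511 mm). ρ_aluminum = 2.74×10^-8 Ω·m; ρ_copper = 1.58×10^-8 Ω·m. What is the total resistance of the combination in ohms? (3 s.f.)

75.8 Ω

Segment 1: A = π(0.511/2 mm)² = π(2.5550e-04 m)² = 2.051e-07 m²
R₁ = ρL/A = (2.74×10^-8)(405)/(2.051e-07) = 54.11 Ω
R₂ = (1.58×10^-8)(281)/(2.051e-07) = 21.65 Ω
R = R₁ + R₂ = 75.8 Ω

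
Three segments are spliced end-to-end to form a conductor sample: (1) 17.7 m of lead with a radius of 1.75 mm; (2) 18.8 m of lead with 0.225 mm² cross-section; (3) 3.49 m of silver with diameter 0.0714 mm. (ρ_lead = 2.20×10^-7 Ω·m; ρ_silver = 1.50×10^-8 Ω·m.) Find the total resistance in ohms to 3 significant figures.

31.9 Ω

Seg 1: A = πr² = π(1.7500e-03 m)² = 9.621e-06 m²
R_1 = (2.20×10^-7)(17.7)/(9.621e-06) = 0.4047 Ω
Seg 2: A = 0.225 mm² = 2.250e-07 m²
R_2 = (2.20×10^-7)(18.8)/(2.250e-07) = 18.38 Ω
Seg 3: A = π(d/2)² = π(3.5700e-05 m)² = 4.004e-09 m²
R_3 = (1.50×10^-8)(3.49)/(4.004e-09) = 13.07 Ω
R_total = R_1 + R_2 + R_3 = 31.9 Ω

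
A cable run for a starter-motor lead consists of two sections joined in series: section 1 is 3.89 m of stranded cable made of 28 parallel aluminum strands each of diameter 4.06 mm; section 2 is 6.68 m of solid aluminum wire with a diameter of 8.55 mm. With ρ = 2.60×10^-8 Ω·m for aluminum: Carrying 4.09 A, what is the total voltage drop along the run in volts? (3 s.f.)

0.0135 V

Section 1: A_strand = π(2.0300e-03)² = 1.295e-05 m²; R₁ = ρL/(N·A_s) = (2.60×10^-8)(3.89)/(28×1.295e-05) = 2.790×10^-4 Ω
Section 2: A = π(d/2)² = π(4.2750e-03 m)² = 5.741e-05 m²
R₂ = (2.60×10^-8)(6.68)/(5.741e-05) = 0.003025 Ω
R = R₁ + R₂ = 0.003304 Ω
V = IR = 4.09 × 0.003304 = 0.0135 V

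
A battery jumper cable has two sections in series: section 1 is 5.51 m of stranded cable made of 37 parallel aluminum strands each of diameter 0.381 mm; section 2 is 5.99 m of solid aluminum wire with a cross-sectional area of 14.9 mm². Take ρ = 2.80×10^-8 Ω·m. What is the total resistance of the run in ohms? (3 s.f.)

0.0478 Ω

Section 1: A_strand = π(1.9050e-04)² = 1.140e-07 m²; R₁ = ρL/(N·A_s) = (2.80×10^-8)(5.51)/(37×1.140e-07) = 0.03657 Ω
Section 2: A = 14.9 mm² = 1.490e-05 m²
R₂ = (2.80×10^-8)(5.99)/(1.490e-05) = 0.01126 Ω
R = R₁ + R₂ = 0.0478 Ω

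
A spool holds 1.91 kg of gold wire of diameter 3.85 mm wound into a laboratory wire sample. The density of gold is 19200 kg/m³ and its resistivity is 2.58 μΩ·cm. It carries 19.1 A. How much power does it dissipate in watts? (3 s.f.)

6.91 W

ρ = 2.58 μΩ·cm = 2.58×10^-8 Ω·m
A = π(d/2)² = π(1.9250e-03 m)² = 1.1642e-05 m²
L = m/(density·A) = 1.91/(19200×1.1642e-05) = 8.545 m
R = ρL/A = (2.58×10^-8)(8.545)/(1.1642e-05) = 0.01894 Ω
P = I²R = (19.1)² × 0.01894 = 6.91 W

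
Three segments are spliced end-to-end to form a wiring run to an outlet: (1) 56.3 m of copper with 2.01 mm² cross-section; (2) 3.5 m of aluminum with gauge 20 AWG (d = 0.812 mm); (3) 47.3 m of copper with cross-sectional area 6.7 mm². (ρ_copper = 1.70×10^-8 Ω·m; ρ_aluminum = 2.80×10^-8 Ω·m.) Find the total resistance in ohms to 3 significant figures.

0.785 Ω

Seg 1: A = 2.01 mm² = 2.010e-06 m²
R_1 = (1.70×10^-8)(56.3)/(2.010e-06) = 0.4762 Ω
Seg 2: A = π(0.812/2 mm)² = π(4.0600e-04 m)² = 5.178e-07 m²
R_2 = (2.80×10^-8)(3.5)/(5.178e-07) = 0.1892 Ω
Seg 3: A = 6.7 mm² = 6.700e-06 m²
R_3 = (1.70×10^-8)(47.3)/(6.700e-06) = 0.12 Ω
R_total = R_1 + R_2 + R_3 = 0.785 Ω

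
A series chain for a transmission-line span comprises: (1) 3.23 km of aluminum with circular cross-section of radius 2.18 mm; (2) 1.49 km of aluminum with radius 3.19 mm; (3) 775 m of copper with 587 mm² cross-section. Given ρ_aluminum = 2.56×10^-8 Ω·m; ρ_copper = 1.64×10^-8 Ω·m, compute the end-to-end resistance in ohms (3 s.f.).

6.75 Ω

Seg 1: A = πr² = π(2.1800e-03 m)² = 1.493e-05 m²
R_1 = (2.56×10^-8)(3230)/(1.493e-05) = 5.538 Ω
Seg 2: A = πr² = π(3.1900e-03 m)² = 3.197e-05 m²
R_2 = (2.56×10^-8)(1490)/(3.197e-05) = 1.193 Ω
Seg 3: A = 587 mm² = 5.870e-04 m²
R_3 = (1.64×10^-8)(775)/(5.870e-04) = 0.02165 Ω
R_total = R_1 + R_2 + R_3 = 6.75 Ω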